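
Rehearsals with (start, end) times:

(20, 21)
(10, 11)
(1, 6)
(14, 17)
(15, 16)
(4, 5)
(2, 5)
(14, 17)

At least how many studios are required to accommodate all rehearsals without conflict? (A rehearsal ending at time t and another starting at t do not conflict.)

3

Events (time:±→running): 1:+→1 2:+→2 4:+→3 … peak 3.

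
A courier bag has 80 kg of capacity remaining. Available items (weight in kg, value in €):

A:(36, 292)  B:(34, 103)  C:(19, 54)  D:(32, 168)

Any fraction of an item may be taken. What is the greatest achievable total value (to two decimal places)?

496.35

Order: A (292/36=8.11) > D (168/32=5.25) > B (103/34=3.03) > C (54/19=2.84)
Fill: take A (36 @ 292) → take D (32 @ 168) → take 12/34 of B → 36.35; 80/80 used.
Total value = 496.35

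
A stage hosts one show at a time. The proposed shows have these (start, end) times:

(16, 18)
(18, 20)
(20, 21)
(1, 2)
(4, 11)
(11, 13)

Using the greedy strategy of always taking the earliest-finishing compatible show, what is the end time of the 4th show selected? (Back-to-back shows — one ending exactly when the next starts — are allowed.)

18

Sorted by end: (1,2)  (4,11)  (11,13)  (16,18)  (18,20)  (20,21)
take (1,2); take (4,11); take (11,13); take (16,18); take (18,20); take (20,21).
Selected: (1,2) (4,11) (11,13) (16,18) (18,20) (20,21)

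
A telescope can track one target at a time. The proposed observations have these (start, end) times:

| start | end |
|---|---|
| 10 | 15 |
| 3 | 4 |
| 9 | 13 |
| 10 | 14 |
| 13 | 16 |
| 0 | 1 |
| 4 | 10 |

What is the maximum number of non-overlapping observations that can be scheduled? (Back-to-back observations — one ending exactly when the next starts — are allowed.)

Order by finish time; keep every interval that doesn't clash with the previous kept one.
By end time: (0,1), (3,4), (4,10), (9,13), (10,14), (10,15), (13,16).
Pick (0,1); next start ≥ 1 → (3,4); next start ≥ 4 → (4,10); next start ≥ 10 → (10,14).
Selected 4 observations.

4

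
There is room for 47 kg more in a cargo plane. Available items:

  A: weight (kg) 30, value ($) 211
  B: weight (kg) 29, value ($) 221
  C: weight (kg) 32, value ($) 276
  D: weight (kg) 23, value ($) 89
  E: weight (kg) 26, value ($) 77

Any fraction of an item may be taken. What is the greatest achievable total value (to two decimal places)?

390.31

Sort by value per unit weight and fill in that order.
Ratios (sorted): C 8.62, B 7.62, A 7.03, D 3.87, E 2.96
take C (32 @ 276); take 15/29 of B → 114.31. Capacity used 47/47.
Total value = 390.31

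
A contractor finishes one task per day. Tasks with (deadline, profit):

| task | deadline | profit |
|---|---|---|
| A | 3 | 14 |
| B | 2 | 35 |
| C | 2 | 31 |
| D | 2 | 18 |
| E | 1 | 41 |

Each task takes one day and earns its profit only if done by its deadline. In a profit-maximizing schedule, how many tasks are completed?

Profit order: E=41 B=35 C=31 D=18 A=14
Assign: E→slot 1, B→slot 2, C skipped, D skipped, A→slot 3.
Slots: [1:E] [2:B] [3:A]
3 of 5 scheduled.

3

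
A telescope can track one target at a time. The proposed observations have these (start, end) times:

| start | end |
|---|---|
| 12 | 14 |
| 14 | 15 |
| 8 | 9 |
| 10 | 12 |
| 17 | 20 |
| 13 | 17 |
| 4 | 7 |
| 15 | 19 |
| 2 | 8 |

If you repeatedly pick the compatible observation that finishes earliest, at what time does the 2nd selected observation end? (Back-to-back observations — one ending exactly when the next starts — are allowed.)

9

Order by finish time; keep every interval that doesn't clash with the previous kept one.
By end time: (4,7), (2,8), (8,9), (10,12), (12,14), (14,15), (13,17), (15,19), (17,20).
Pick (4,7); next start ≥ 7 → (8,9); next start ≥ 9 → (10,12); next start ≥ 12 → (12,14); next start ≥ 14 → (14,15); next start ≥ 15 → (15,19).
Selected: (4,7) (8,9) (10,12) (12,14) (14,15) (15,19)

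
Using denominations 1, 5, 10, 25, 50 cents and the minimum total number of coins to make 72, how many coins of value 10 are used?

Use the largest denomination that fits, subtract, and repeat.
72 = 1×50 + 2×10 + 2×1
Count of 10: 2

2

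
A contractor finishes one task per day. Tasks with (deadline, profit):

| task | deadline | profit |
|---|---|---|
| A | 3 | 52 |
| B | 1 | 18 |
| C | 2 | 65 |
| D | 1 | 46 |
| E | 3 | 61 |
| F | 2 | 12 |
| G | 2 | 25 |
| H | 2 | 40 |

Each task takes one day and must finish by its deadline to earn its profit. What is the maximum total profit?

178

Take jobs in profit order; each goes to the latest open slot no later than its deadline.
Profit order: C=65 E=61 A=52 D=46 H=40 G=25 B=18 F=12
Assign: C→slot 2, E→slot 3, A→slot 1, D skipped, H skipped, G skipped, B skipped, F skipped.
Slots: [1:A] [2:C] [3:E]
Profit = 52 + 65 + 61 = 178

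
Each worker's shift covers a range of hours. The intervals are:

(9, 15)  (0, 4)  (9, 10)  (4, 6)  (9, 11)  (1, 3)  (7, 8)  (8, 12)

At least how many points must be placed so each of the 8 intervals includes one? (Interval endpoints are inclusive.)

Sorted: [1,3] [0,4] [4,6] [7,8] [9,10] [9,11] [8,12] [9,15]
{[1,3],[0,4]} hit by 3; {[4,6]} hit by 6; {[7,8]} hit by 8; {[9,10],[9,11],[8,12],[9,15]} hit by 10.
Points: 3, 6, 8, 10 (4 total).

4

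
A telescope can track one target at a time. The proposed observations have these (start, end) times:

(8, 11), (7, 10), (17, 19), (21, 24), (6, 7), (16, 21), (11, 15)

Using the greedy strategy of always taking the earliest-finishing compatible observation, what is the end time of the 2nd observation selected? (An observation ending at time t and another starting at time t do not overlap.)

10

By end time: (6,7), (7,10), (8,11), (11,15), (17,19), (16,21), (21,24).
Pick (6,7); next start ≥ 7 → (7,10); next start ≥ 10 → (11,15); next start ≥ 15 → (17,19); next start ≥ 19 → (21,24).
Selected: (6,7) (7,10) (11,15) (17,19) (21,24)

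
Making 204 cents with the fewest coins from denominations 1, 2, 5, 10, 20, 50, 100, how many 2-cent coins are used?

2

Greedy: take as many of the largest coin as possible, then repeat with the remainder.
204 − 2×100→4 − 2×2→0
Count of 2: 2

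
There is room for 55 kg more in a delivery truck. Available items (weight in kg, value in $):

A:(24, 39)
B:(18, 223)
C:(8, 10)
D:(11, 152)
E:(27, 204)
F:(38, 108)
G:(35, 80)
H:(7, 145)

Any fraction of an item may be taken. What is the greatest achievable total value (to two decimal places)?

663.56

Ratios (sorted): H 20.71, D 13.82, B 12.39, E 7.56, F 2.84, G 2.29, A 1.62, C 1.25
take H (7 @ 145); take D (11 @ 152); take B (18 @ 223); take 19/27 of E → 143.56. Capacity used 55/55.
Total value = 663.56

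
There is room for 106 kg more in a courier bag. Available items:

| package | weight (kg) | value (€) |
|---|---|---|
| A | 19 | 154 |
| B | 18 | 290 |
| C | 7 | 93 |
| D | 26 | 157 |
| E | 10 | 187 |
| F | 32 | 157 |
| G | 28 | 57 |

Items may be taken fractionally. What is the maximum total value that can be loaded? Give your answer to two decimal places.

Ratios (sorted): E 18.70, B 16.11, C 13.29, A 8.11, D 6.04, F 4.91, G 2.04
take E (10 @ 187); take B (18 @ 290); take C (7 @ 93); take A (19 @ 154); take D (26 @ 157); take 26/32 of F → 127.56. Capacity used 106/106.
Total value = 1008.56

1008.56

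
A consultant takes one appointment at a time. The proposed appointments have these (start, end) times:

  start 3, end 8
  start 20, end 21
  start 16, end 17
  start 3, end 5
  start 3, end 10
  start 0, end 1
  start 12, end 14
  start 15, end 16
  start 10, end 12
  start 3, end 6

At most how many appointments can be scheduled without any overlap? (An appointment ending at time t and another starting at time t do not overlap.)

7

Sorted by end: (0,1)  (3,5)  (3,6)  (3,8)  (3,10)  (10,12)  (12,14)  (15,16)  (16,17)  (20,21)
take (0,1); take (3,5); skip (3,6); take (10,12); take (12,14); take (15,16); take (16,17); take (20,21).
Selected 7 appointments.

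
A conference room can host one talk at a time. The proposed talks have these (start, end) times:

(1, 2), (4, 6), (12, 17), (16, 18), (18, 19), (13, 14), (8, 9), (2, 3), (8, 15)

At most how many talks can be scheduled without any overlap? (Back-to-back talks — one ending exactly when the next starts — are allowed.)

7

Greedy by earliest finish: after sorting by end time, pick each interval compatible with the last pick.
By end time: (1,2), (2,3), (4,6), (8,9), (13,14), (8,15), (12,17), (16,18), (18,19).
Pick (1,2); next start ≥ 2 → (2,3); next start ≥ 3 → (4,6); next start ≥ 6 → (8,9); next start ≥ 9 → (13,14); next start ≥ 14 → (16,18); next start ≥ 18 → (18,19).
Selected 7 talks.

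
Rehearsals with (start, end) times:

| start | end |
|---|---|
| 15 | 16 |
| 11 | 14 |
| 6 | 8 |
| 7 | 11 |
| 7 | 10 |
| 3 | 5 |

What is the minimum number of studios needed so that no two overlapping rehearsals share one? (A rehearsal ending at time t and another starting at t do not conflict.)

starts: [3, 6, 7, 7, 11, 15]
ends:   [5, 8, 10, 11, 14, 16]
s3→1 e5→0 s6→1 s7→2 s7→3  — peak 3.

3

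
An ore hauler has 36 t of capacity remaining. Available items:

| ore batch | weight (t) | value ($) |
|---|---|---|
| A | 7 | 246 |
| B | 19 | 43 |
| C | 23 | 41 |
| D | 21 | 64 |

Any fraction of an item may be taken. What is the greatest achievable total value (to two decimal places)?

Sort by value per unit weight and fill in that order.
Order: A (246/7=35.14) > D (64/21=3.05) > B (43/19=2.26) > C (41/23=1.78)
Fill: take A (7 @ 246) → take D (21 @ 64) → take 8/19 of B → 18.11; 36/36 used.
Total value = 328.11

328.11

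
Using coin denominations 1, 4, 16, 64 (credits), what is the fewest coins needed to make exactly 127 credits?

Greedy: take as many of the largest coin as possible, then repeat with the remainder.
127 − 1×64→63 − 3×16→15 − 3×4→3 − 3×1→0
Total coins = 1 + 3 + 3 + 3 = 10

10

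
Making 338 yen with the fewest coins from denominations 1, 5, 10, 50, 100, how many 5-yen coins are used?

1

Greedy: take as many of the largest coin as possible, then repeat with the remainder.
338 = 3×100 + 3×10 + 1×5 + 3×1
Count of 5: 1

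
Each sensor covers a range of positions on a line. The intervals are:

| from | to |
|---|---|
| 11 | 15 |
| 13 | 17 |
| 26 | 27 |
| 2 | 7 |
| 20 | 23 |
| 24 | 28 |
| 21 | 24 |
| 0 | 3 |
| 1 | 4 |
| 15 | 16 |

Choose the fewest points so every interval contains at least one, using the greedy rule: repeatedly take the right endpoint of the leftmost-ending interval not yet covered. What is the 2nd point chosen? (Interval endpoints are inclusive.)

By right end: [0,3]  [1,4]  [2,7]  [11,15]  [15,16]  [13,17]  [20,23]  [21,24]  [26,27]  [24,28]
[0,3] uncovered → point at 3; [11,15] uncovered → point at 15; [20,23] uncovered → point at 23; [26,27] uncovered → point at 27.
Points: 3, 15, 23, 27 (4 total).

15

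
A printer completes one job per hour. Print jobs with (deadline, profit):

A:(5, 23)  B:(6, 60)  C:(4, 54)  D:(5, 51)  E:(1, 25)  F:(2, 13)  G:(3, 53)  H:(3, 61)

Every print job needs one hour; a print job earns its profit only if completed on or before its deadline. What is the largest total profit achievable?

304

By profit: H(d3,61), B(d6,60), C(d4,54), G(d3,53), D(d5,51), E(d1,25), A(d5,23), F(d2,13)
H→slot 3; B→slot 6; C→slot 4; G→slot 2; D→slot 5; E→slot 1; A skipped; F skipped.
Profit = 25 + 53 + 61 + 54 + 51 + 60 = 304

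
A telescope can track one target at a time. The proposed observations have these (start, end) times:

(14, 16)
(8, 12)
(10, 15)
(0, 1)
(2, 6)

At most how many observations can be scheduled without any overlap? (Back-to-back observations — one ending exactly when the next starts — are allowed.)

By end time: (0,1), (2,6), (8,12), (10,15), (14,16).
Pick (0,1); next start ≥ 1 → (2,6); next start ≥ 6 → (8,12); next start ≥ 12 → (14,16).
Selected 4 observations.

4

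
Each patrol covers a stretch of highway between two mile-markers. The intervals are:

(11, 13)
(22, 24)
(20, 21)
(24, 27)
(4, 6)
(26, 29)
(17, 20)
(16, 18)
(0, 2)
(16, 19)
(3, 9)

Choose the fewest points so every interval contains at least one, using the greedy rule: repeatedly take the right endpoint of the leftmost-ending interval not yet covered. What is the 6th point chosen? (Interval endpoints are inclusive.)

24

Process intervals by earliest right end; each time one isn't hit yet, stab at its right endpoint.
Sorted: [0,2] [4,6] [3,9] [11,13] [16,18] [16,19] [17,20] [20,21] [22,24] [24,27] [26,29]
{[0,2]} hit by 2; {[4,6],[3,9]} hit by 6; {[11,13]} hit by 13; {[16,18],[16,19],[17,20]} hit by 18; {[20,21]} hit by 21; {[22,24],[24,27]} hit by 24; {[26,29]} hit by 29.
Points: 2, 6, 13, 18, 21, 24, 29 (7 total).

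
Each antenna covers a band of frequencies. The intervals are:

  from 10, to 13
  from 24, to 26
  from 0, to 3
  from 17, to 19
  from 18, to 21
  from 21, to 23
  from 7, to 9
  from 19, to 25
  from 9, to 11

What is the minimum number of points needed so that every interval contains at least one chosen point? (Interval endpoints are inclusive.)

6

Process intervals by earliest right end; each time one isn't hit yet, stab at its right endpoint.
By right end: [0,3]  [7,9]  [9,11]  [10,13]  [17,19]  [18,21]  [21,23]  [19,25]  [24,26]
[0,3] uncovered → point at 3; [7,9] uncovered → point at 9; [10,13] uncovered → point at 13; [17,19] uncovered → point at 19; [21,23] uncovered → point at 23; [24,26] uncovered → point at 26.
Points: 3, 9, 13, 19, 23, 26 (6 total).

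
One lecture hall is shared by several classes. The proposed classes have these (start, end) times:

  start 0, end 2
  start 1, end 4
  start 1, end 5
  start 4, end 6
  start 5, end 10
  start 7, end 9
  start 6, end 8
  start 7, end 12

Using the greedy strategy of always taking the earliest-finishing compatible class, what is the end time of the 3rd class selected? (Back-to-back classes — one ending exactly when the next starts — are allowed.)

Order by finish time; keep every interval that doesn't clash with the previous kept one.
Sorted by end: (0,2)  (1,4)  (1,5)  (4,6)  (6,8)  (7,9)  (5,10)  (7,12)
take (0,2); take (4,6); take (6,8); skip (7,9); skip (5,10).
Selected: (0,2) (4,6) (6,8)

8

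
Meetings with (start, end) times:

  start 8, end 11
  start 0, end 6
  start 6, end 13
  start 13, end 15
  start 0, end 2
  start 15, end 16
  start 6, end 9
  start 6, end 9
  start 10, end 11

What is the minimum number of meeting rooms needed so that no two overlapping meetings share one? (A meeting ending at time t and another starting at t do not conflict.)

4

The answer is the maximum number of intervals overlapping at any instant.
starts: [0, 0, 6, 6, 6, 8, 10, 13, 15]
ends:   [2, 6, 9, 9, 11, 11, 13, 15, 16]
s0→1 s0→2 e2→1 e6→0 s6→1 s6→2 s6→3 s8→4  — peak 4.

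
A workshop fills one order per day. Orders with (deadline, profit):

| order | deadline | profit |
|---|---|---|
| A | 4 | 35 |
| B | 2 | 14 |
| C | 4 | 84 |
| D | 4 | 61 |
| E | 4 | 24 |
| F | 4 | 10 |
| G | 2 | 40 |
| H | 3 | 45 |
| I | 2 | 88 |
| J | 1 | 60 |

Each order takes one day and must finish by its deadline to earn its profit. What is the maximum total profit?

Profit order: I=88 C=84 D=61 J=60 H=45 G=40 A=35 E=24 B=14 F=10
Assign: I→slot 2, C→slot 4, D→slot 3, J→slot 1, H skipped, G skipped, A skipped, E skipped, B skipped, F skipped.
Slots: [1:J] [2:I] [3:D] [4:C]
Profit = 60 + 88 + 61 + 84 = 293

293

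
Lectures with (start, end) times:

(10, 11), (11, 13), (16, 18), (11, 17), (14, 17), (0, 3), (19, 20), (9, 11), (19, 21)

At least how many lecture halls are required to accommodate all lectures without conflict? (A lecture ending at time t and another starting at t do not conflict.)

Events (time:±→running): 0:+→1 3:-→0 9:+→1 10:+→2 11:-→1 11:-→0 11:+→1 11:+→2 13:-→1 14:+→2 16:+→3 … peak 3.

3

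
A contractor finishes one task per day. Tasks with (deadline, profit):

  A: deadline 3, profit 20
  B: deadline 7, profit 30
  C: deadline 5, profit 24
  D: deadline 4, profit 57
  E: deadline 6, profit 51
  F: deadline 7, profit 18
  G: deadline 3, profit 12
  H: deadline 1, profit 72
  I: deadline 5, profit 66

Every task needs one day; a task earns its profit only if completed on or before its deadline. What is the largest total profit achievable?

320

Sort by profit descending; place each in the latest free slot ≤ its deadline.
Profit order: H=72 I=66 D=57 E=51 B=30 C=24 A=20 F=18 G=12
Assign: H→slot 1, I→slot 5, D→slot 4, E→slot 6, B→slot 7, C→slot 3, A→slot 2, F skipped, G skipped.
Slots: [1:H] [2:A] [3:C] [4:D] [5:I] [6:E] [7:B]
Profit = 72 + 20 + 24 + 57 + 66 + 51 + 30 = 320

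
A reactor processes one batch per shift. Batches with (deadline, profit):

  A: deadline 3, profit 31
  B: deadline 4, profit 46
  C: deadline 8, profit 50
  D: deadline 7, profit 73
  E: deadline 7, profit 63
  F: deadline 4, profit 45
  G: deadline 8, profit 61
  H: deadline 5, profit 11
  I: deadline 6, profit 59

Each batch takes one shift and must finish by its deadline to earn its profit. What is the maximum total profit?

428

Take jobs in profit order; each goes to the latest open slot no later than its deadline.
By profit: D(d7,73), E(d7,63), G(d8,61), I(d6,59), C(d8,50), B(d4,46), F(d4,45), A(d3,31), H(d5,11)
D→slot 7; E→slot 6; G→slot 8; I→slot 5; C→slot 4; B→slot 3; F→slot 2; A→slot 1; H skipped.
Profit = 31 + 45 + 46 + 50 + 59 + 63 + 73 + 61 = 428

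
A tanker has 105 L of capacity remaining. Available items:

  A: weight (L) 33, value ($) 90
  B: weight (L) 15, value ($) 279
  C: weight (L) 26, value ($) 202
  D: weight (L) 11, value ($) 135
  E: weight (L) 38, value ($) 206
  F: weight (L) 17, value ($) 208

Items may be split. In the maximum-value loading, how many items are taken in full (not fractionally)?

Order: B (279/15=18.60) > D (135/11=12.27) > F (208/17=12.24) > C (202/26=7.77) > E (206/38=5.42) > A (90/33=2.73)
Fill: take B (15 @ 279) → take D (11 @ 135) → take F (17 @ 208) → take C (26 @ 202) → take 36/38 of E → 195.16; 105/105 used.
4 item(s) taken whole; one partial (take 36/38 of E).

4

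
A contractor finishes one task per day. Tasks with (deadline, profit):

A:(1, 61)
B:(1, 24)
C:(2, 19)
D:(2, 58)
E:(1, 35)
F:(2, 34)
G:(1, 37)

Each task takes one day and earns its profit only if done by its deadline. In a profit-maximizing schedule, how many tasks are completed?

2

Sort by profit descending; place each in the latest free slot ≤ its deadline.
Profit order: A=61 D=58 G=37 E=35 F=34 B=24 C=19
Assign: A→slot 1, D→slot 2, G skipped, E skipped, F skipped, B skipped, C skipped.
Slots: [1:A] [2:D]
2 of 7 scheduled.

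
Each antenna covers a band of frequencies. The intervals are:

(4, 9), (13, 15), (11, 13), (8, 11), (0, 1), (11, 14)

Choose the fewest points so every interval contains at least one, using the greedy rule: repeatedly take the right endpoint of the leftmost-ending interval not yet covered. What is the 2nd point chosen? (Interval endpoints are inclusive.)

9

Sort by right endpoint; whenever an interval is uncovered, place a point at its right end.
By right end: [0,1]  [4,9]  [8,11]  [11,13]  [11,14]  [13,15]
[0,1] uncovered → point at 1; [4,9] uncovered → point at 9; [11,13] uncovered → point at 13.
Points: 1, 9, 13 (3 total).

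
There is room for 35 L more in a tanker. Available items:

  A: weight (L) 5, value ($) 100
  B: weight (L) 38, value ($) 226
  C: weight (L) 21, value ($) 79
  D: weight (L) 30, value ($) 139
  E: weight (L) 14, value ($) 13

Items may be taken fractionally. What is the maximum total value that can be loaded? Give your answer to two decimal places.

278.42

Order: A (100/5=20.00) > B (226/38=5.95) > D (139/30=4.63) > C (79/21=3.76) > E (13/14=0.93)
Fill: take A (5 @ 100) → take 30/38 of B → 178.42; 35/35 used.
Total value = 278.42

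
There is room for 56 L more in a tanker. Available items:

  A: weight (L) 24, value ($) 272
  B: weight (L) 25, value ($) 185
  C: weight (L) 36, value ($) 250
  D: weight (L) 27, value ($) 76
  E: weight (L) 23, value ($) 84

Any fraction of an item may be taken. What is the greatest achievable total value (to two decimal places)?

505.61

Greedy by value/weight ratio, highest first.
Ratios (sorted): A 11.33, B 7.40, C 6.94, E 3.65, D 2.81
take A (24 @ 272); take B (25 @ 185); take 7/36 of C → 48.61. Capacity used 56/56.
Total value = 505.61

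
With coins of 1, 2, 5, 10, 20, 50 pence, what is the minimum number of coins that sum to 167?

6

167 − 3×50→17 − 1×10→7 − 1×5→2 − 1×2→0
Total coins = 3 + 1 + 1 + 1 = 6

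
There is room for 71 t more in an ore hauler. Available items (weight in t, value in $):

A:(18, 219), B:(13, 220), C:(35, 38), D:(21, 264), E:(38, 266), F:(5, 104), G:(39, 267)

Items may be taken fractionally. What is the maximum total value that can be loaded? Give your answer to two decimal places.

905.00

Sort by value per unit weight and fill in that order.
Order: F (104/5=20.80) > B (220/13=16.92) > D (264/21=12.57) > A (219/18=12.17) > E (266/38=7.00) > G (267/39=6.85) > C (38/35=1.09)
Fill: take F (5 @ 104) → take B (13 @ 220) → take D (21 @ 264) → take A (18 @ 219) → take 14/38 of E → 98.00; 71/71 used.
Total value = 905.00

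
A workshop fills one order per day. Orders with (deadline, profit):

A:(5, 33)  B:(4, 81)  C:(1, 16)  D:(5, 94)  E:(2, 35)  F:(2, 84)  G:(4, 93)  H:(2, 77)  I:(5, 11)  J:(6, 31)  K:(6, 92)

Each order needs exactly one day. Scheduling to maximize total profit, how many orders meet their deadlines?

6

By profit: D(d5,94), G(d4,93), K(d6,92), F(d2,84), B(d4,81), H(d2,77), E(d2,35), A(d5,33), J(d6,31), C(d1,16), I(d5,11)
D→slot 5; G→slot 4; K→slot 6; F→slot 2; B→slot 3; H→slot 1; E skipped; A skipped; J skipped; C skipped; I skipped.
6 of 11 scheduled.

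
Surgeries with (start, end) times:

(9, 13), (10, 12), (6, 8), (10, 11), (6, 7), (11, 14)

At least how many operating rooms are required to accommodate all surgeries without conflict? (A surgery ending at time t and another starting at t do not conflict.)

Events (time:±→running): 6:+→1 6:+→2 7:-→1 8:-→0 9:+→1 10:+→2 10:+→3 … peak 3.

3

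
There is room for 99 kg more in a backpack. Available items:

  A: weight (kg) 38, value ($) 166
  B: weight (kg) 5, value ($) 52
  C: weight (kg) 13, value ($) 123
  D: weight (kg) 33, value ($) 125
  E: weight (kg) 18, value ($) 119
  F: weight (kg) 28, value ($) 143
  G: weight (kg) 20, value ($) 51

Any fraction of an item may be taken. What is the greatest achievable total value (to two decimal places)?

Greedy by value/weight ratio, highest first.
Order: B (52/5=10.40) > C (123/13=9.46) > E (119/18=6.61) > F (143/28=5.11) > A (166/38=4.37) > D (125/33=3.79) > G (51/20=2.55)
Fill: take B (5 @ 52) → take C (13 @ 123) → take E (18 @ 119) → take F (28 @ 143) → take 35/38 of A → 152.89; 99/99 used.
Total value = 589.89

589.89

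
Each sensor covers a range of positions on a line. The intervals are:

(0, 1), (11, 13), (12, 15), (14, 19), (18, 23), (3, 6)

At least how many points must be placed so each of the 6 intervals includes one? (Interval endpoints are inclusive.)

4

Sorted: [0,1] [3,6] [11,13] [12,15] [14,19] [18,23]
{[0,1]} hit by 1; {[3,6]} hit by 6; {[11,13],[12,15]} hit by 13; {[14,19],[18,23]} hit by 19.
Points: 1, 6, 13, 19 (4 total).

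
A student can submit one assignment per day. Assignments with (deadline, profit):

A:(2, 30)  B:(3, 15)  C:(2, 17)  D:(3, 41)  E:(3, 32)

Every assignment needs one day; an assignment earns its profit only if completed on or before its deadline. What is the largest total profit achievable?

By profit: D(d3,41), E(d3,32), A(d2,30), C(d2,17), B(d3,15)
D→slot 3; E→slot 2; A→slot 1; C skipped; B skipped.
Profit = 30 + 32 + 41 = 103

103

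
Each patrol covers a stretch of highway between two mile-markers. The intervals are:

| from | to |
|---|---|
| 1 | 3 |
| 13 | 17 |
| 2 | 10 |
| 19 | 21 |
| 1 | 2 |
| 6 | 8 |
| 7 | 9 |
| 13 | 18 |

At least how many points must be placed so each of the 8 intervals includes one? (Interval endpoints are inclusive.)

Process intervals by earliest right end; each time one isn't hit yet, stab at its right endpoint.
By right end: [1,2]  [1,3]  [6,8]  [7,9]  [2,10]  [13,17]  [13,18]  [19,21]
[1,2] uncovered → point at 2; [6,8] uncovered → point at 8; [13,17] uncovered → point at 17; [19,21] uncovered → point at 21.
Points: 2, 8, 17, 21 (4 total).

4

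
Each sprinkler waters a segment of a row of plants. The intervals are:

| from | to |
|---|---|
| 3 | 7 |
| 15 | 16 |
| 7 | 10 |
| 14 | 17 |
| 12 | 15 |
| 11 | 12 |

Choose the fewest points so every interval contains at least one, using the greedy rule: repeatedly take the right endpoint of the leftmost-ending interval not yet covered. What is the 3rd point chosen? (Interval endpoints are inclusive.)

16

Sorted: [3,7] [7,10] [11,12] [12,15] [15,16] [14,17]
{[3,7],[7,10]} hit by 7; {[11,12],[12,15]} hit by 12; {[15,16],[14,17]} hit by 16.
Points: 7, 12, 16 (3 total).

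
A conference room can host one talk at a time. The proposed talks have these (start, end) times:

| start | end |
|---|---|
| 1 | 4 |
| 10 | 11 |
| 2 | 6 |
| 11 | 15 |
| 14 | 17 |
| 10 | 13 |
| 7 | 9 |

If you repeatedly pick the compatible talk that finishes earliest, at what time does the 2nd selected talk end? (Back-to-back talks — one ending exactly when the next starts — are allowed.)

9

Sort by end time and greedily take each interval whose start is ≥ the last chosen end.
By end time: (1,4), (2,6), (7,9), (10,11), (10,13), (11,15), (14,17).
Pick (1,4); next start ≥ 4 → (7,9); next start ≥ 9 → (10,11); next start ≥ 11 → (11,15).
Selected: (1,4) (7,9) (10,11) (11,15)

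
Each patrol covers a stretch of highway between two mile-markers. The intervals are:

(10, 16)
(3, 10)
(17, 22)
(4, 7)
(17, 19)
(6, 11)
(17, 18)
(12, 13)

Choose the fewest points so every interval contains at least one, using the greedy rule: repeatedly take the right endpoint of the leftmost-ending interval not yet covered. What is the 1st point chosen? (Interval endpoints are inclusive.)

Sort by right endpoint; whenever an interval is uncovered, place a point at its right end.
Sorted: [4,7] [3,10] [6,11] [12,13] [10,16] [17,18] [17,19] [17,22]
{[4,7],[3,10],[6,11]} hit by 7; {[12,13],[10,16]} hit by 13; {[17,18],[17,19],[17,22]} hit by 18.
Points: 7, 13, 18 (3 total).

7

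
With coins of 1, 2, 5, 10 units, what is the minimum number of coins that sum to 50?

Use the largest denomination that fits, subtract, and repeat.
50 − 5×10→0
Total coins = 5 = 5

5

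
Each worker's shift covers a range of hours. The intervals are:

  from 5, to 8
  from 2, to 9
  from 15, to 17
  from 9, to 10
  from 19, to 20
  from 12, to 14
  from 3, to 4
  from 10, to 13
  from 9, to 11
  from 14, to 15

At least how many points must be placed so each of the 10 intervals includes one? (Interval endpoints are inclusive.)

6

Process intervals by earliest right end; each time one isn't hit yet, stab at its right endpoint.
Sorted: [3,4] [5,8] [2,9] [9,10] [9,11] [10,13] [12,14] [14,15] [15,17] [19,20]
{[3,4]} hit by 4; {[5,8],[2,9]} hit by 8; {[9,10],[9,11],[10,13]} hit by 10; {[12,14],[14,15]} hit by 14; {[15,17]} hit by 17; {[19,20]} hit by 20.
Points: 4, 8, 10, 14, 17, 20 (6 total).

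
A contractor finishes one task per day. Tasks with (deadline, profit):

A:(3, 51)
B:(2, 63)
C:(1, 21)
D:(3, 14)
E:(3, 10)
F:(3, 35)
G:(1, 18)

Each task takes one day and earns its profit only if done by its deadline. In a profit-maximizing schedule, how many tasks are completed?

3

Profit order: B=63 A=51 F=35 C=21 G=18 D=14 E=10
Assign: B→slot 2, A→slot 3, F→slot 1, C skipped, G skipped, D skipped, E skipped.
Slots: [1:F] [2:B] [3:A]
3 of 7 scheduled.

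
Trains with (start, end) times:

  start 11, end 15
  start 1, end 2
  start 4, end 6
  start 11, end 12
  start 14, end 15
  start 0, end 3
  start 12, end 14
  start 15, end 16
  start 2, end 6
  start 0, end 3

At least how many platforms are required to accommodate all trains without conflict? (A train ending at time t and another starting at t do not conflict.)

starts: [0, 0, 1, 2, 4, 11, 11, 12, 14, 15]
ends:   [2, 3, 3, 6, 6, 12, 14, 15, 15, 16]
s0→1 s0→2 s1→3  — peak 3.

3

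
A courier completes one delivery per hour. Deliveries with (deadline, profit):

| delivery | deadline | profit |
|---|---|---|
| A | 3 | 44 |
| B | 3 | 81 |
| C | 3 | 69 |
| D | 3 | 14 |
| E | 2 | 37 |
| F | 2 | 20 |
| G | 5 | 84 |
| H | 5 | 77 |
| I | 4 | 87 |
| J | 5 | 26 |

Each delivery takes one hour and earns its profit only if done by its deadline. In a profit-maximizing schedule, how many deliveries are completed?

5

Sort by profit descending; place each in the latest free slot ≤ its deadline.
By profit: I(d4,87), G(d5,84), B(d3,81), H(d5,77), C(d3,69), A(d3,44), E(d2,37), J(d5,26), F(d2,20), D(d3,14)
I→slot 4; G→slot 5; B→slot 3; H→slot 2; C→slot 1; A skipped; E skipped; J skipped; F skipped; D skipped.
5 of 10 scheduled.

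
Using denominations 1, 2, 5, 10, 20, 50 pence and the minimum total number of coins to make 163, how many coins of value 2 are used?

1

163 − 3×50→13 − 1×10→3 − 1×2→1 − 1×1→0
Count of 2: 1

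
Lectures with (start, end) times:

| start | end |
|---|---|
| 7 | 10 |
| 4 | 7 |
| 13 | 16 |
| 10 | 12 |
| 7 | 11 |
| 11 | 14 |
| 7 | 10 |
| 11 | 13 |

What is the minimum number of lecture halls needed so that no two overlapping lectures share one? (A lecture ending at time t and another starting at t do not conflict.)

Count concurrent intervals with a sweep; the peak is the room count.
starts: [4, 7, 7, 7, 10, 11, 11, 13]
ends:   [7, 10, 10, 11, 12, 13, 14, 16]
s4→1 e7→0 s7→1 s7→2 s7→3  — peak 3.

3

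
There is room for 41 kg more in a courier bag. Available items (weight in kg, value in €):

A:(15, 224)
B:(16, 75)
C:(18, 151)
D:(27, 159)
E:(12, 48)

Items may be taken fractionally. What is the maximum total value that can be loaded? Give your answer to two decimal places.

Sort by value per unit weight and fill in that order.
Ratios (sorted): A 14.93, C 8.39, D 5.89, B 4.69, E 4.00
take A (15 @ 224); take C (18 @ 151); take 8/27 of D → 47.11. Capacity used 41/41.
Total value = 422.11

422.11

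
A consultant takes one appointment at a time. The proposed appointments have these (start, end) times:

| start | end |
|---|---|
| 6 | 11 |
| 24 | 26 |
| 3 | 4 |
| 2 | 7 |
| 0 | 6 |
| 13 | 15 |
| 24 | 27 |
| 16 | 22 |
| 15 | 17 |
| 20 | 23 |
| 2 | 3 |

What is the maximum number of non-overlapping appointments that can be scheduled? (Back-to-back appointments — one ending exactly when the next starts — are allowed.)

7

Sorted by end: (2,3)  (3,4)  (0,6)  (2,7)  (6,11)  (13,15)  (15,17)  (16,22)  (20,23)  (24,26)  (24,27)
take (2,3); take (3,4); skip (0,6); skip (2,7); take (6,11); take (13,15); take (15,17); take (20,23); take (24,26); skip (24,27).
Selected 7 appointments.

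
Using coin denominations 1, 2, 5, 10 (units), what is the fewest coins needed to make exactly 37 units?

Greedy: take as many of the largest coin as possible, then repeat with the remainder.
37 = 3×10 + 1×5 + 1×2
Total coins = 3 + 1 + 1 = 5

5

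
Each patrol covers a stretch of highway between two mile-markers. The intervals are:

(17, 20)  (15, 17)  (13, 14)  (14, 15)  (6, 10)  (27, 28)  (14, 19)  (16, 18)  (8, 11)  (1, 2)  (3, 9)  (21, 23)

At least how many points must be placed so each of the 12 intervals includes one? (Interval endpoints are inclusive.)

Sorted: [1,2] [3,9] [6,10] [8,11] [13,14] [14,15] [15,17] [16,18] [14,19] [17,20] [21,23] [27,28]
{[1,2]} hit by 2; {[3,9],[6,10],[8,11]} hit by 9; {[13,14],[14,15]} hit by 14; {[15,17],[16,18],[14,19],[17,20]} hit by 17; {[21,23]} hit by 23; {[27,28]} hit by 28.
Points: 2, 9, 14, 17, 23, 28 (6 total).

6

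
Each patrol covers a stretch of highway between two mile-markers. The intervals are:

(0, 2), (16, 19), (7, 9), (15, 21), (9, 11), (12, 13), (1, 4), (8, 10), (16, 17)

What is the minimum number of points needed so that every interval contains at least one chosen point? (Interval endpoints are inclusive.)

4

Sorted: [0,2] [1,4] [7,9] [8,10] [9,11] [12,13] [16,17] [16,19] [15,21]
{[0,2],[1,4]} hit by 2; {[7,9],[8,10],[9,11]} hit by 9; {[12,13]} hit by 13; {[16,17],[16,19],[15,21]} hit by 17.
Points: 2, 9, 13, 17 (4 total).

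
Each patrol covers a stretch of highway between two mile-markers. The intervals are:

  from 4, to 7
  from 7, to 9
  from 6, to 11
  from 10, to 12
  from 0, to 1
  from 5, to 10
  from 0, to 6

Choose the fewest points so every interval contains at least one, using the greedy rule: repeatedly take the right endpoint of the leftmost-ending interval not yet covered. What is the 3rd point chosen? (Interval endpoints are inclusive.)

Sort by right endpoint; whenever an interval is uncovered, place a point at its right end.
Sorted: [0,1] [0,6] [4,7] [7,9] [5,10] [6,11] [10,12]
{[0,1],[0,6]} hit by 1; {[4,7],[7,9],[5,10],[6,11]} hit by 7; {[10,12]} hit by 12.
Points: 1, 7, 12 (3 total).

12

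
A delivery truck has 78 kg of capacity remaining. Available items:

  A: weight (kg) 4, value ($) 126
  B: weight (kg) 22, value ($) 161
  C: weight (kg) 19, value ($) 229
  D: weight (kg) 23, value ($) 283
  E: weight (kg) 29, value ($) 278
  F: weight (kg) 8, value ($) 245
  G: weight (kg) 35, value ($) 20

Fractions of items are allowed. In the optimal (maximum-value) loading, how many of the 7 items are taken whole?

Ratios (sorted): A 31.50, F 30.62, D 12.30, C 12.05, E 9.59, B 7.32, G 0.57
take A (4 @ 126); take F (8 @ 245); take D (23 @ 283); take C (19 @ 229); take 24/29 of E → 230.07. Capacity used 78/78.
4 item(s) taken whole; one partial (take 24/29 of E).

4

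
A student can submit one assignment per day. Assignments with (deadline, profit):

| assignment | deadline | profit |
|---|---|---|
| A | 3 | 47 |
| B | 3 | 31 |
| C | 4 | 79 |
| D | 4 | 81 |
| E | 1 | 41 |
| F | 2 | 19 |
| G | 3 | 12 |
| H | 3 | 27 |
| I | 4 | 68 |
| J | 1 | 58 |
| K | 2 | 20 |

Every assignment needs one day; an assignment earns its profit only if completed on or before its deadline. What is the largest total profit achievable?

Sort by profit descending; place each in the latest free slot ≤ its deadline.
By profit: D(d4,81), C(d4,79), I(d4,68), J(d1,58), A(d3,47), E(d1,41), B(d3,31), H(d3,27), K(d2,20), F(d2,19), G(d3,12)
D→slot 4; C→slot 3; I→slot 2; J→slot 1; A skipped; E skipped; B skipped; H skipped; K skipped; F skipped; G skipped.
Profit = 58 + 68 + 79 + 81 = 286

286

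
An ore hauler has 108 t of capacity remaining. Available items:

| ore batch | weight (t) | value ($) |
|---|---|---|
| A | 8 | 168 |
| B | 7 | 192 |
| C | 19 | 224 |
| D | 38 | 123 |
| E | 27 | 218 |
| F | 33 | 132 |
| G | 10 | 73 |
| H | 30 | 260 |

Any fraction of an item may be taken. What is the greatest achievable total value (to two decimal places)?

Ratios (sorted): B 27.43, A 21.00, C 11.79, H 8.67, E 8.07, G 7.30, F 4.00, D 3.24
take B (7 @ 192); take A (8 @ 168); take C (19 @ 224); take H (30 @ 260); take E (27 @ 218); take G (10 @ 73); take 7/33 of F → 28.00. Capacity used 108/108.
Total value = 1163.00

1163.00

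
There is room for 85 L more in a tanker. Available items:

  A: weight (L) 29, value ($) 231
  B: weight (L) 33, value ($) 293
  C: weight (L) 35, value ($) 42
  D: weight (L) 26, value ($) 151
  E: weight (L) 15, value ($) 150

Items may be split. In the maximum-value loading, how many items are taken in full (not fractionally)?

3

Greedy by value/weight ratio, highest first.
Order: E (150/15=10.00) > B (293/33=8.88) > A (231/29=7.97) > D (151/26=5.81) > C (42/35=1.20)
Fill: take E (15 @ 150) → take B (33 @ 293) → take A (29 @ 231) → take 8/26 of D → 46.46; 85/85 used.
3 item(s) taken whole; one partial (take 8/26 of D).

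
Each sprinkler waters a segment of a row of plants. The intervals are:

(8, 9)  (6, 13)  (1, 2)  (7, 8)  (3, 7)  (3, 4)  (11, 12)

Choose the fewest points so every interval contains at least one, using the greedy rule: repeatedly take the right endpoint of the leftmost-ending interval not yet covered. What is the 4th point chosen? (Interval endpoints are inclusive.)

By right end: [1,2]  [3,4]  [3,7]  [7,8]  [8,9]  [11,12]  [6,13]
[1,2] uncovered → point at 2; [3,4] uncovered → point at 4; [7,8] uncovered → point at 8; [11,12] uncovered → point at 12.
Points: 2, 4, 8, 12 (4 total).

12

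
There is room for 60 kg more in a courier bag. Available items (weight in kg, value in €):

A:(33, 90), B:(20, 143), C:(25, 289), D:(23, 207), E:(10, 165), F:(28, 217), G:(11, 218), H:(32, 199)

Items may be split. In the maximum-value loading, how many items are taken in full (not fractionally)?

Greedy by value/weight ratio, highest first.
Ratios (sorted): G 19.82, E 16.50, C 11.56, D 9.00, F 7.75, B 7.15, H 6.22, A 2.73
take G (11 @ 218); take E (10 @ 165); take C (25 @ 289); take 14/23 of D → 126.00. Capacity used 60/60.
3 item(s) taken whole; one partial (take 14/23 of D).

3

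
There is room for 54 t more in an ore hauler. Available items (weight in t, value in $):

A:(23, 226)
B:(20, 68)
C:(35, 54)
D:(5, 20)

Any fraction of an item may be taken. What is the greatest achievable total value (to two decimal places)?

323.26

Greedy by value/weight ratio, highest first.
Ratios (sorted): A 9.83, D 4.00, B 3.40, C 1.54
take A (23 @ 226); take D (5 @ 20); take B (20 @ 68); take 6/35 of C → 9.26. Capacity used 54/54.
Total value = 323.26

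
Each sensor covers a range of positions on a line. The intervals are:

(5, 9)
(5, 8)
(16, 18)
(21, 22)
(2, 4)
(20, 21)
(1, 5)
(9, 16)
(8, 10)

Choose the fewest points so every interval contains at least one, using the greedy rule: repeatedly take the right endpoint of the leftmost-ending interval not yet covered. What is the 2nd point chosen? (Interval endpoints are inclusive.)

Process intervals by earliest right end; each time one isn't hit yet, stab at its right endpoint.
Sorted: [2,4] [1,5] [5,8] [5,9] [8,10] [9,16] [16,18] [20,21] [21,22]
{[2,4],[1,5]} hit by 4; {[5,8],[5,9],[8,10]} hit by 8; {[9,16],[16,18]} hit by 16; {[20,21],[21,22]} hit by 21.
Points: 4, 8, 16, 21 (4 total).

8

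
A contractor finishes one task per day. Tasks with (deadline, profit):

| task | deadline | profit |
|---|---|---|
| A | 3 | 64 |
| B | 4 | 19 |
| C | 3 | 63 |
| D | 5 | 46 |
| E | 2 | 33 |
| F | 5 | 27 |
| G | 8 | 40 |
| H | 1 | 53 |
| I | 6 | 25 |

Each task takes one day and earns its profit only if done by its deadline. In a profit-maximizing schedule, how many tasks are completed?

7

Take jobs in profit order; each goes to the latest open slot no later than its deadline.
Profit order: A=64 C=63 H=53 D=46 G=40 E=33 F=27 I=25 B=19
Assign: A→slot 3, C→slot 2, H→slot 1, D→slot 5, G→slot 8, E skipped, F→slot 4, I→slot 6, B skipped.
Slots: [1:H] [2:C] [3:A] [4:F] [5:D] [6:I] [8:G]
7 of 9 scheduled.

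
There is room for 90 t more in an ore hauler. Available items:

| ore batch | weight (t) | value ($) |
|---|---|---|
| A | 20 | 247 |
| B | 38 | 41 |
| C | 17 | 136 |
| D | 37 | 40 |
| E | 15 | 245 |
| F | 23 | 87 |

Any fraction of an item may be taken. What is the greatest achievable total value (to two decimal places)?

Greedy by value/weight ratio, highest first.
Ratios (sorted): E 16.33, A 12.35, C 8.00, F 3.78, D 1.08, B 1.08
take E (15 @ 245); take A (20 @ 247); take C (17 @ 136); take F (23 @ 87); take 15/37 of D → 16.22. Capacity used 90/90.
Total value = 731.22

731.22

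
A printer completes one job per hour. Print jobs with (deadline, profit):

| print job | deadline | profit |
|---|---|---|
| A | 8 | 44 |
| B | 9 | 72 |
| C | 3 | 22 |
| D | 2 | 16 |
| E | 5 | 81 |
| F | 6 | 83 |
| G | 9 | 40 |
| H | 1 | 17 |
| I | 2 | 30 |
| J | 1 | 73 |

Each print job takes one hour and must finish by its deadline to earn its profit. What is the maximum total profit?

Sort by profit descending; place each in the latest free slot ≤ its deadline.
Profit order: F=83 E=81 J=73 B=72 A=44 G=40 I=30 C=22 H=17 D=16
Assign: F→slot 6, E→slot 5, J→slot 1, B→slot 9, A→slot 8, G→slot 7, I→slot 2, C→slot 3, H skipped, D skipped.
Slots: [1:J] [2:I] [3:C] [5:E] [6:F] [7:G] [8:A] [9:B]
Profit = 73 + 30 + 22 + 81 + 83 + 40 + 44 + 72 = 445

445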